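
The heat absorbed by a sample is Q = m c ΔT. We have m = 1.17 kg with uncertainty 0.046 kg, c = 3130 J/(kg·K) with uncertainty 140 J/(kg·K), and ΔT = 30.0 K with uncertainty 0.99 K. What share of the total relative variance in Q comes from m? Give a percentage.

(δQ/Q)² = (1·δm/m)² + (1·δc/c)² + (1·δΔT/ΔT)²
  m term: (1×0.0393)² = 0.00155
  c term: (1×0.0447)² = 0.00200
  ΔT term: (1×0.0330)² = 0.00109
Total = 0.00464. Share from m = 0.00155/0.00464 = 0.333.

33.3%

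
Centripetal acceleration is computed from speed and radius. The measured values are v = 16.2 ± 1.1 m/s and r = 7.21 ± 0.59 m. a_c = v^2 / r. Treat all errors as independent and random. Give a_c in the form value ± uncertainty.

36.4 ± 5.77 m/s^2

Relative error in a monomial: (δa_c/a_c)² = Σ (nᵢ · δxᵢ/xᵢ)².
  (2·δv/v)² = (2×0.0679)² = 0.0184;  (-1·δr/r)² = (-1×0.0818)² = 0.00670
δa_c/a_c = √(0.0251) = 0.159
a_c = 36.4 m/s^2, so δa_c = 0.159 × 36.4 = 5.77 m/s^2.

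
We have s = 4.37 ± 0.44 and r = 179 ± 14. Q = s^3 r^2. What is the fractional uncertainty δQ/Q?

0.340

Q is a product of powers, so relative uncertainties combine in quadrature:
  (3·δs/s)² = (3×0.101)² = 0.0912;  (2·δr/r)² = (2×0.0782)² = 0.0245
δQ/Q = √(0.116) = 0.340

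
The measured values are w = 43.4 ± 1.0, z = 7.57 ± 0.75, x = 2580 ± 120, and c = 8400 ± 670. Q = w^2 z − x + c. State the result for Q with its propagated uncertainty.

20100 ± 1700

Let p = w^2·z = 14300. δp/p = √((2·δw/w)² + (1·δz/z)²) = √(0.00212 + 0.00982) = 0.109, so δp = 1560.
Q = p − x + c: δQ = √(δp² + δx² + δc²) = √(2.43e+06 + 14400 + 4.49e+05) = 1700
Q = 20100.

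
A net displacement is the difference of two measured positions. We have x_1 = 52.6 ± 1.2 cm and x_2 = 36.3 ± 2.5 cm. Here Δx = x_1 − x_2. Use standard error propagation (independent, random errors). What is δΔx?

2.77 cm

Each term contributes (cᵢ δxᵢ)² to (δΔx)²:
  (δx_1)² = 1.44;  (δx_2)² = 6.25
δΔx = √(7.69) = 2.77 cm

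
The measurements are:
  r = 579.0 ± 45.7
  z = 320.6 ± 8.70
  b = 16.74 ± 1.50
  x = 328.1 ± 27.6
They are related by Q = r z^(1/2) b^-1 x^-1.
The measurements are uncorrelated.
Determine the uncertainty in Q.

Each factor contributes (exponent × relative error)² to (δQ/Q)²:
  (1·δr/r)² = (1×0.0789)² = 0.00623;  (½·δz/z)² = (0.5×0.0271)² = 0.000184;  (-1·δb/b)² = (-1×0.0896)² = 0.00803;  (-1·δx/x)² = (-1×0.0841)² = 0.00708
δQ/Q = √(0.0215) = 0.147
Q = 1.888, so δQ = 0.147 × 1.888 = 0.277.

0.277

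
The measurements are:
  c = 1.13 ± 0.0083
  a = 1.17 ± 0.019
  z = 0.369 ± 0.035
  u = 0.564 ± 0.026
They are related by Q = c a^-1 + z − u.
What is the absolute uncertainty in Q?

0.0469

Let p = c·a^-1 = 0.966. δp/p = √((1·δc/c)² + (-1·δa/a)²) = √(5.4e-05 + 0.000264) = 0.0178, so δp = 0.0172.
Q = p + z − u: δQ = √(δp² + δz² + δu²) = √(0.000296 + 0.00123 + 0.000676) = 0.0469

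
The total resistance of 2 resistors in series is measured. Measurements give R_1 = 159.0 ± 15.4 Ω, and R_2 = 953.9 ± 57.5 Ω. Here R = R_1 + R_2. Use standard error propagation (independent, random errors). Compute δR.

59.5 Ω

Absolute uncertainties add in quadrature for a linear combination:
  (δR_1)² = 237;  (δR_2)² = 3310
δR = √(3540) = 59.5 Ω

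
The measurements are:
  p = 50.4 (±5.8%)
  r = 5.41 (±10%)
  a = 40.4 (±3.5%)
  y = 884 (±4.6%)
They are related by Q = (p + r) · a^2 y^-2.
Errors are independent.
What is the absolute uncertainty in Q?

0.0148

Let u = p + r = 55.8. δu = √(δp² + δr²) = √(8.55 + 0.293) = 2.97, so δu/u = 0.0533.
Q is then a monomial in u, a, y:
δQ/Q = √((δu/u)² + (2·δa/a)² + (-2·δy/y)²) = √(0.00284 + 0.00490 + 0.00846) = 0.127
Q = 0.117, so δQ = 0.127 × 0.117 = 0.0148.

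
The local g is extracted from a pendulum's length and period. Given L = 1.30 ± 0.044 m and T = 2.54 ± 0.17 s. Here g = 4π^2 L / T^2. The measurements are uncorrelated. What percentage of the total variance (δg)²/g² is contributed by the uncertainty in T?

(δg/g)² = (1·δL/L)² + (-2·δT/T)²
  L term: (1×0.0338)² = 0.00115
  T term: (-2×0.0669)² = 0.0179
Total = 0.0191. Share from T = 0.0179/0.0191 = 0.940.

94.0%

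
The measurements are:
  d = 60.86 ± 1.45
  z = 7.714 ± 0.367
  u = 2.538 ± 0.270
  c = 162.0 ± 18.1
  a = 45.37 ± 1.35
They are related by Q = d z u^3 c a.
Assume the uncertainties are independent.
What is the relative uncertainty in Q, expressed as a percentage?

Relative error in a monomial: (δQ/Q)² = Σ (nᵢ · δxᵢ/xᵢ)².
  (1·δd/d)² = (1×0.0238)² = 0.000568;  (1·δz/z)² = (1×0.0476)² = 0.00226;  (3·δu/u)² = (3×0.106)² = 0.102;  (1·δc/c)² = (1×0.112)² = 0.0125;  (1·δa/a)² = (1×0.0298)² = 0.000885
δQ/Q = √(0.118) = 0.344

34.4%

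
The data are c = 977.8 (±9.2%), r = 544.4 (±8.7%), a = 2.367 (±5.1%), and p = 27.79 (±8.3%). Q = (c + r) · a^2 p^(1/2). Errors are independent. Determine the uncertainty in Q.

5790

Let u = c + r = 1522. δu = √(δc² + δr²) = √(8090 + 2240) = 102, so δu/u = 0.0668.
Q is then a monomial in u, a, p:
δQ/Q = √((δu/u)² + (2·δa/a)² + (½·δp/p)²) = √(0.00446 + 0.0104 + 0.00172) = 0.129
Q = 44960, so δQ = 0.129 × 44960 = 5790.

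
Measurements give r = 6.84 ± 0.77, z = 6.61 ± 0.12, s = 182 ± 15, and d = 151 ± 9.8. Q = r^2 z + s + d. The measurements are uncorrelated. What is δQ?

Let p = r^2·z = 309. δp/p = √((2·δr/r)² + (1·δz/z)²) = √(0.0507 + 0.000330) = 0.226, so δp = 69.9.
Q = p + s + d: δQ = √(δp² + δs² + δd²) = √(4880 + 225 + 96.0) = 72.1

72.1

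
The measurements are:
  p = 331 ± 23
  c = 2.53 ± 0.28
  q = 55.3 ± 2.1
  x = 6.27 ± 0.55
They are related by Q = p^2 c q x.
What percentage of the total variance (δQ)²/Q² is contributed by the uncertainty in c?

30.1%

(δQ/Q)² = (2·δp/p)² + (1·δc/c)² + (1·δq/q)² + (1·δx/x)²
  p term: (2×0.0695)² = 0.0193
  c term: (1×0.111)² = 0.0122
  q term: (1×0.0380)² = 0.00144
  x term: (1×0.0877)² = 0.00769
Total = 0.0407. Share from c = 0.0122/0.0407 = 0.301.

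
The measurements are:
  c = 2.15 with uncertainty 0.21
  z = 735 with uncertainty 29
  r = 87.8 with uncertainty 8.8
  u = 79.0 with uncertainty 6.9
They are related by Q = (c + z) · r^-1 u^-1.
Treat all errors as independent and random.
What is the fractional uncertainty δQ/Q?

Let w = c + z = 737. δw = √(δc² + δz²) = √(0.0441 + 841) = 29.0, so δw/w = 0.0393.
Q is then a monomial in w, r, u:
δQ/Q = √((δw/w)² + (-1·δr/r)² + (-1·δu/u)²) = √(0.00155 + 0.0100 + 0.00763) = 0.139

0.139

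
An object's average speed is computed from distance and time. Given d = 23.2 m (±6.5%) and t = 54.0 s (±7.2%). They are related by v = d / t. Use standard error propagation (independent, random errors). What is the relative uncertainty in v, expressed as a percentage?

Relative error in a monomial: (δv/v)² = Σ (nᵢ · δxᵢ/xᵢ)².
  (1·δd/d)² = (1×0.0650)² = 0.00423;  (-1·δt/t)² = (-1×0.0720)² = 0.00518
δv/v = √(0.00941) = 0.0970

9.70%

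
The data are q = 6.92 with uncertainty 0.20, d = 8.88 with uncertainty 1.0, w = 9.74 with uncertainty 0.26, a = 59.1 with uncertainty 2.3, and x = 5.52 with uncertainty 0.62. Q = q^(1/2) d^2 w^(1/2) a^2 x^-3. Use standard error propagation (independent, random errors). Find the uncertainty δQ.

5550

Relative error in a monomial: (δQ/Q)² = Σ (nᵢ · δxᵢ/xᵢ)².
  (½·δq/q)² = (0.5×0.0289)² = 0.000209;  (2·δd/d)² = (2×0.113)² = 0.0507;  (½·δw/w)² = (0.5×0.0267)² = 0.000178;  (2·δa/a)² = (2×0.0389)² = 0.00606;  (-3·δx/x)² = (-3×0.112)² = 0.114
δQ/Q = √(0.171) = 0.413
Q = 13400, so δQ = 0.413 × 13400 = 5550.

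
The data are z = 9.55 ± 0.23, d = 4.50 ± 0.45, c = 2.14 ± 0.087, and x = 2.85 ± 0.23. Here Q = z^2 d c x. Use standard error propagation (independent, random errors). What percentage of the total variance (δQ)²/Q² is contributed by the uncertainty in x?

31.8%

(δQ/Q)² = (2·δz/z)² + (1·δd/d)² + (1·δc/c)² + (1·δx/x)²
  z term: (2×0.0241)² = 0.00232
  d term: (1×0.100)² = 0.0100
  c term: (1×0.0407)² = 0.00165
  x term: (1×0.0807)² = 0.00651
Total = 0.0205. Share from x = 0.00651/0.0205 = 0.318.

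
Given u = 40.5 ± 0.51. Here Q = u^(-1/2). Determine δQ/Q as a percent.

Q is a product of powers, so relative uncertainties combine in quadrature:
  (−½·δu/u)² = (-0.5×0.0126)² = 3.96e-05
δQ/Q = √(3.96e-05) = 0.00630

0.630%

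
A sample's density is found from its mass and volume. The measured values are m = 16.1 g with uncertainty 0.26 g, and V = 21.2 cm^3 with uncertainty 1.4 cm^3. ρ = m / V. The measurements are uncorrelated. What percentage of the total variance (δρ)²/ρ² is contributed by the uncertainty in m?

(δρ/ρ)² = (1·δm/m)² + (-1·δV/V)²
  m term: (1×0.0161)² = 0.000261
  V term: (-1×0.0660)² = 0.00436
Total = 0.00462. Share from m = 0.000261/0.00462 = 0.0564.

5.64%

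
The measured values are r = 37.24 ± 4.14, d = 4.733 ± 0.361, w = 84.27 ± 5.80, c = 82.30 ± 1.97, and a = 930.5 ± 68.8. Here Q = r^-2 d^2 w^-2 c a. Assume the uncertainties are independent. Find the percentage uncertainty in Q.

Q is a product of powers, so relative uncertainties combine in quadrature:
  (-2·δr/r)² = (-2×0.111)² = 0.0494;  (2·δd/d)² = (2×0.0763)² = 0.0233;  (-2·δw/w)² = (-2×0.0688)² = 0.0189;  (1·δc/c)² = (1×0.0239)² = 0.000573;  (1·δa/a)² = (1×0.0739)² = 0.00547
δQ/Q = √(0.0977) = 0.313

31.3%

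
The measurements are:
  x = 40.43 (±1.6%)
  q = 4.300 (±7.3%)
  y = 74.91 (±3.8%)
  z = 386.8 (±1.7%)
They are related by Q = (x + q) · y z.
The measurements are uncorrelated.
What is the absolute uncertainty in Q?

57800

Let u = x + q = 44.73. δu = √(δx² + δq²) = √(0.418 + 0.0985) = 0.719, so δu/u = 0.0161.
Q is then a monomial in u, y, z:
δQ/Q = √((δu/u)² + (1·δy/y)² + (1·δz/z)²) = √(0.000258 + 0.00144 + 0.000289) = 0.0446
Q = 1.296e+06, so δQ = 0.0446 × 1.296e+06 = 57800.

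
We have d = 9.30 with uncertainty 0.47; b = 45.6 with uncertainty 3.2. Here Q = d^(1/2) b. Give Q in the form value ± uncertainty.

139 ± 10.4

For a monomial Q ∝ d^(1/2), b, fractional errors add in quadrature:
  (½·δd/d)² = (0.5×0.0505)² = 0.000639;  (1·δb/b)² = (1×0.0702)² = 0.00492
δQ/Q = √(0.00556) = 0.0746
Q = 139, so δQ = 0.0746 × 139 = 10.4.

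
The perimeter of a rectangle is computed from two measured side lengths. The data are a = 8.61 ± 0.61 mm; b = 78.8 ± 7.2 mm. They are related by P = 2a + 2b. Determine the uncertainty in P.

P is a linear combination, so absolute uncertainties add in quadrature:
  (2·δa)² = 1.49;  (2·δb)² = 207
δP = √(209) = 14.5 mm

14.5 mm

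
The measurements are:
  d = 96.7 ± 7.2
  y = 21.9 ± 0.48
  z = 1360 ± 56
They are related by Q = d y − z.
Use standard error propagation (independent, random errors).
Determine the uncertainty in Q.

174

Let p = d·y = 2120. δp/p = √((1·δd/d)² + (1·δy/y)²) = √(0.00554 + 0.000480) = 0.0776, so δp = 164.
Q = p − z: δQ = √(δp² + δz²) = √(27000 + 3140) = 174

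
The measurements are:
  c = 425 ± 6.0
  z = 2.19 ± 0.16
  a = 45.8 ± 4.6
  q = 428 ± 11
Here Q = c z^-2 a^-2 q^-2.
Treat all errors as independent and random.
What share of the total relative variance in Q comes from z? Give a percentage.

33.1%

(δQ/Q)² = (1·δc/c)² + (-2·δz/z)² + (-2·δa/a)² + (-2·δq/q)²
  c term: (1×0.0141)² = 0.000199
  z term: (-2×0.0731)² = 0.0214
  a term: (-2×0.100)² = 0.0404
  q term: (-2×0.0257)² = 0.00264
Total = 0.0645. Share from z = 0.0214/0.0645 = 0.331.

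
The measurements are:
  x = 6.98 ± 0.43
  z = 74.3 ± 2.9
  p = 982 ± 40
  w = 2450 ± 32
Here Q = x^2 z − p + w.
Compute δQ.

Let h = x^2·z = 3620. δh/h = √((2·δx/x)² + (1·δz/z)²) = √(0.0152 + 0.00152) = 0.129, so δh = 468.
Q = h − p + w: δQ = √(δh² + δp² + δw²) = √(2.19e+05 + 1600 + 1020) = 471

471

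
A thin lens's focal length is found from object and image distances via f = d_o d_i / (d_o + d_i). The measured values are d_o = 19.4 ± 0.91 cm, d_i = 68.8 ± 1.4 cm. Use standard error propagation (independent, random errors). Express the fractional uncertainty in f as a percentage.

∂f/∂d_o = (d_i/(d_o+d_i))² = 0.608;  ∂f/∂d_i = (d_o/(d_o+d_i))² = 0.0484
δf = √((∂f/∂d_o · δd_o)² + (∂f/∂d_i · δd_i)²) = √(0.307 + 0.00459) = 0.558 cm
f = 15.1 cm, so δf/f = 0.558/15.1 = 0.0369.

3.69%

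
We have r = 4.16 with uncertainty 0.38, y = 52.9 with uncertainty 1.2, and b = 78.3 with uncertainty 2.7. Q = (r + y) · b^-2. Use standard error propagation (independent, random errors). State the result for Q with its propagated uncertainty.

Let u = r + y = 57.1. δu = √(δr² + δy²) = √(0.144 + 1.44) = 1.26, so δu/u = 0.0221.
Q is then a monomial in u, b:
δQ/Q = √((δu/u)² + (-2·δb/b)²) = √(0.000487 + 0.00476) = 0.0724
Q = 0.00931, so δQ = 0.0724 × 0.00931 = 0.000674.

0.00931 ± 0.000674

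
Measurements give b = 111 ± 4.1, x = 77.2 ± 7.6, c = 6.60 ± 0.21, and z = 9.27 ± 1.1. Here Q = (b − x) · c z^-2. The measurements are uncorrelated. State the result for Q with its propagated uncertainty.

Let u = b − x = 33.8. δu = √(δb² + δx²) = √(16.8 + 57.8) = 8.64, so δu/u = 0.255.
Q is then a monomial in u, c, z:
δQ/Q = √((δu/u)² + (1·δc/c)² + (-2·δz/z)²) = √(0.0653 + 0.00101 + 0.0563) = 0.350
Q = 2.60, so δQ = 0.350 × 2.60 = 0.909.

2.60 ± 0.909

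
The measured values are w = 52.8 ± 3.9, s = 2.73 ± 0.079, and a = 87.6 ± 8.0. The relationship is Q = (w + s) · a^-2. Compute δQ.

0.00142

Let u = w + s = 55.5. δu = √(δw² + δs²) = √(15.2 + 0.00624) = 3.90, so δu/u = 0.0702.
Q is then a monomial in u, a:
δQ/Q = √((δu/u)² + (-2·δa/a)²) = √(0.00493 + 0.0334) = 0.196
Q = 0.00724, so δQ = 0.196 × 0.00724 = 0.00142.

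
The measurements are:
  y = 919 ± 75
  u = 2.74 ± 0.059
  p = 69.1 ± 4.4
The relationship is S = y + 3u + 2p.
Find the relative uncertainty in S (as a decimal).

0.0709

S is a linear combination, so absolute uncertainties add in quadrature:
  (δy)² = 5620;  (3·δu)² = 0.0313;  (2·δp)² = 77.4
δS = √(5700) = 75.5
S = 1070, so δS/S = 75.5/1070 = 0.0709.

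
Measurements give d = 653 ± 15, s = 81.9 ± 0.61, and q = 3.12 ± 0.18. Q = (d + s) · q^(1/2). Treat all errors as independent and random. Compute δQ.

Let u = d + s = 735. δu = √(δd² + δs²) = √(225 + 0.372) = 15.0, so δu/u = 0.0204.
Q is then a monomial in u, q:
δQ/Q = √((δu/u)² + (½·δq/q)²) = √(0.000417 + 0.000832) = 0.0353
Q = 1300, so δQ = 0.0353 × 1300 = 45.9.

45.9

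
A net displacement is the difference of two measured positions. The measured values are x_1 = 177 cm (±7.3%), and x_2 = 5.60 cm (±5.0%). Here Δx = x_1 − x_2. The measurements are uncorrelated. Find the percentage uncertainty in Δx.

Δx is a linear combination, so absolute uncertainties add in quadrature:
  (δx_1)² = 167;  (δx_2)² = 0.0784
δΔx = √(167) = 12.9 cm
Δx = 171 cm, so δΔx/Δx = 12.9/171 = 0.0754.

7.54%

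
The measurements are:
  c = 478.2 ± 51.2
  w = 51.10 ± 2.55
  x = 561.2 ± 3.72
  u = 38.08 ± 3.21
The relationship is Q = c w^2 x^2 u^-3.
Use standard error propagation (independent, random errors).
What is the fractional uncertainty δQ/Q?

0.292

Each factor contributes (exponent × relative error)² to (δQ/Q)²:
  (1·δc/c)² = (1×0.107)² = 0.0115;  (2·δw/w)² = (2×0.0499)² = 0.00996;  (2·δx/x)² = (2×0.00663)² = 0.000176;  (-3·δu/u)² = (-3×0.0843)² = 0.0640
δQ/Q = √(0.0856) = 0.292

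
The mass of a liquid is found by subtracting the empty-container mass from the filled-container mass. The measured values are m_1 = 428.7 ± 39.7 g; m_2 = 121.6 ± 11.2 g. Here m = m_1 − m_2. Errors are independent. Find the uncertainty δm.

Sums and differences: (δm)² = Σ (cᵢ δxᵢ)².
  (δm_1)² = 1580;  (δm_2)² = 125
δm = √(1700) = 41.2 g

41.2 g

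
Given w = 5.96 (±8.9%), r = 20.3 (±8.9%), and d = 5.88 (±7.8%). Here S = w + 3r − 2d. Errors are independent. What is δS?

Each term contributes (cᵢ δxᵢ)² to (δS)²:
  (δw)² = 0.281;  (3·δr)² = 29.4;  (2·δd)² = 0.841
δS = √(30.5) = 5.52

5.52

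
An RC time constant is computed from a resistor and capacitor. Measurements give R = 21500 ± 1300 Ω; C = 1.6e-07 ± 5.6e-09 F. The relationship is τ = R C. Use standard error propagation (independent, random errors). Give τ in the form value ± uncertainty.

0.00344 ± 0.000240 s

Relative error in a monomial: (δτ/τ)² = Σ (nᵢ · δxᵢ/xᵢ)².
  (1·δR/R)² = (1×0.0605)² = 0.00366;  (1·δC/C)² = (1×0.0350)² = 0.00122
δτ/τ = √(0.00488) = 0.0699
τ = 0.00344 s, so δτ = 0.0699 × 0.00344 = 0.000240 s.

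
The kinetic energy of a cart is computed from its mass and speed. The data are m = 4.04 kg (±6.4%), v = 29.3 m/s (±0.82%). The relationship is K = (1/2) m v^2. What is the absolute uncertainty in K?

115 J

Products/powers → add relative errors in quadrature, weighted by exponent:
  (1·δm/m)² = (1×0.0640)² = 0.00410;  (2·δv/v)² = (2×0.00820)² = 0.000269
δK/K = √(0.00436) = 0.0661
K = 1730 J, so δK = 0.0661 × 1730 = 115 J.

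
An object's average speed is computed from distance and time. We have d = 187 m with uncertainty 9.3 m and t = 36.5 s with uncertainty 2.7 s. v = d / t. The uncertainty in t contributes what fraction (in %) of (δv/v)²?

68.9%

(δv/v)² = (1·δd/d)² + (-1·δt/t)²
  d term: (1×0.0497)² = 0.00247
  t term: (-1×0.0740)² = 0.00547
Total = 0.00795. Share from t = 0.00547/0.00795 = 0.689.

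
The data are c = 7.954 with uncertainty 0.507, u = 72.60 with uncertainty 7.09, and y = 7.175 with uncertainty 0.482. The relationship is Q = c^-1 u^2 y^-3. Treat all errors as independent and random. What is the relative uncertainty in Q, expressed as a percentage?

28.8%

For a monomial Q ∝ c^-1, u^2, y^-3, fractional errors add in quadrature:
  (-1·δc/c)² = (-1×0.0637)² = 0.00406;  (2·δu/u)² = (2×0.0977)² = 0.0381;  (-3·δy/y)² = (-3×0.0672)² = 0.0406
δQ/Q = √(0.0828) = 0.288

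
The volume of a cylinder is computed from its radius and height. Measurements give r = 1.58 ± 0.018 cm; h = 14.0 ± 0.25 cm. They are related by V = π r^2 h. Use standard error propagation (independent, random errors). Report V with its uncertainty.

110 ± 3.18 cm^3

V is a product of powers, so relative uncertainties combine in quadrature:
  (2·δr/r)² = (2×0.0114)² = 0.000519;  (1·δh/h)² = (1×0.0179)² = 0.000319
δV/V = √(0.000838) = 0.0289
V = 110 cm^3, so δV = 0.0289 × 110 = 3.18 cm^3.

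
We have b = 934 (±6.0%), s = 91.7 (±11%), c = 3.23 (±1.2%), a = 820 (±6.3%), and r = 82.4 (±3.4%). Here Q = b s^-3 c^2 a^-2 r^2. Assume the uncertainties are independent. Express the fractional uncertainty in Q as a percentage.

36.5%

Since Q is a product/quotient, work with relative uncertainties:
  (1·δb/b)² = (1×0.0600)² = 0.00360;  (-3·δs/s)² = (-3×0.110)² = 0.109;  (2·δc/c)² = (2×0.0120)² = 0.000576;  (-2·δa/a)² = (-2×0.0630)² = 0.0159;  (2·δr/r)² = (2×0.0340)² = 0.00462
δQ/Q = √(0.134) = 0.365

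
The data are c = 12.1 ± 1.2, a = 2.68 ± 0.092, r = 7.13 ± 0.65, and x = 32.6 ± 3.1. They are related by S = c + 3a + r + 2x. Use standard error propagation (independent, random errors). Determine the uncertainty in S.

6.35

Absolute uncertainties add in quadrature for a linear combination:
  (δc)² = 1.44;  (3·δa)² = 0.0762;  (δr)² = 0.423;  (2·δx)² = 38.4
δS = √(40.4) = 6.35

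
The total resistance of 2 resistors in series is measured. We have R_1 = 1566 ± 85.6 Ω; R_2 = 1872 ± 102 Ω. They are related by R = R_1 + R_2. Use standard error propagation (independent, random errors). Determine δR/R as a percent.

Each term contributes (cᵢ δxᵢ)² to (δR)²:
  (δR_1)² = 7330;  (δR_2)² = 10400
δR = √(17700) = 133 Ω
R = 3438 Ω, so δR/R = 133/3438 = 0.0387.

3.87%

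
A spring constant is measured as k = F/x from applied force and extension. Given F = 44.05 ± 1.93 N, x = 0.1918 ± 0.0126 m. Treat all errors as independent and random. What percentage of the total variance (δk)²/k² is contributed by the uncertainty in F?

(δk/k)² = (1·δF/F)² + (-1·δx/x)²
  F term: (1×0.0438)² = 0.00192
  x term: (-1×0.0657)² = 0.00432
Total = 0.00624. Share from F = 0.00192/0.00624 = 0.308.

30.8%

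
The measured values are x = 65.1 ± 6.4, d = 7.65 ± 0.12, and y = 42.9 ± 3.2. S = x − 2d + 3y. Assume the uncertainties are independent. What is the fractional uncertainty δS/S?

0.0647

Each term contributes (cᵢ δxᵢ)² to (δS)²:
  (δx)² = 41.0;  (2·δd)² = 0.0576;  (3·δy)² = 92.2
δS = √(133) = 11.5
S = 178, so δS/S = 11.5/178 = 0.0647.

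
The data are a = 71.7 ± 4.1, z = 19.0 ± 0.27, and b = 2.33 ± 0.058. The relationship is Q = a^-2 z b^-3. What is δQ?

4.01e-05

Each factor contributes (exponent × relative error)² to (δQ/Q)²:
  (-2·δa/a)² = (-2×0.0572)² = 0.0131;  (1·δz/z)² = (1×0.0142)² = 0.000202;  (-3·δb/b)² = (-3×0.0249)² = 0.00558
δQ/Q = √(0.0189) = 0.137
Q = 0.000292, so δQ = 0.137 × 0.000292 = 4.01e-05.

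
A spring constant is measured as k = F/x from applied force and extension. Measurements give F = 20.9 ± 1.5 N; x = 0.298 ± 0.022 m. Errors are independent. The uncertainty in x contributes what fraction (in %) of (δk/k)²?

(δk/k)² = (1·δF/F)² + (-1·δx/x)²
  F term: (1×0.0718)² = 0.00515
  x term: (-1×0.0738)² = 0.00545
Total = 0.0106. Share from x = 0.00545/0.0106 = 0.514.

51.4%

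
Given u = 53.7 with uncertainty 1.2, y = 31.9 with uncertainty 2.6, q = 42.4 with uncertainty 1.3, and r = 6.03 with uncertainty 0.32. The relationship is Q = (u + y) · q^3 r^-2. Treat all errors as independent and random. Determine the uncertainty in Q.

25900

Let w = u + y = 85.6. δw = √(δu² + δy²) = √(1.44 + 6.76) = 2.86, so δw/w = 0.0335.
Q is then a monomial in w, q, r:
δQ/Q = √((δw/w)² + (3·δq/q)² + (-2·δr/r)²) = √(0.00112 + 0.00846 + 0.0113) = 0.144
Q = 1.79e+05, so δQ = 0.144 × 1.79e+05 = 25900.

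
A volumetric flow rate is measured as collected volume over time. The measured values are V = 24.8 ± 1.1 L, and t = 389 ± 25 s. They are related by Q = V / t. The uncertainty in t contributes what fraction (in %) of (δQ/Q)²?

(δQ/Q)² = (1·δV/V)² + (-1·δt/t)²
  V term: (1×0.0444)² = 0.00197
  t term: (-1×0.0643)² = 0.00413
Total = 0.00610. Share from t = 0.00413/0.00610 = 0.677.

67.7%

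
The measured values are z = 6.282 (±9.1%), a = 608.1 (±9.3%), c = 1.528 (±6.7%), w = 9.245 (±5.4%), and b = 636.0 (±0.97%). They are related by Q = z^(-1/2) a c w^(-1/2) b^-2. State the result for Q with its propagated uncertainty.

(3.014 ± 0.385) × 10^-4

Relative error in a monomial: (δQ/Q)² = Σ (nᵢ · δxᵢ/xᵢ)².
  (−½·δz/z)² = (-0.5×0.0910)² = 0.00207;  (1·δa/a)² = (1×0.0930)² = 0.00865;  (1·δc/c)² = (1×0.0670)² = 0.00449;  (−½·δw/w)² = (-0.5×0.0540)² = 0.000729;  (-2·δb/b)² = (-2×0.00970)² = 0.000376
δQ/Q = √(0.0163) = 0.128
Q = 0.0003014, so δQ = 0.128 × 0.0003014 = 3.85e-05.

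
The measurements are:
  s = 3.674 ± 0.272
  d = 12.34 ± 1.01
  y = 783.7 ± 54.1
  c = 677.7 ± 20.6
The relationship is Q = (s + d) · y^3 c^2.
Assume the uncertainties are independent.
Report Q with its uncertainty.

Let u = s + d = 16.01. δu = √(δs² + δd²) = √(0.0740 + 1.02) = 1.05, so δu/u = 0.0653.
Q is then a monomial in u, y, c:
δQ/Q = √((δu/u)² + (3·δy/y)² + (2·δc/c)²) = √(0.00427 + 0.0429 + 0.00370) = 0.226
Q = 3.54e+15, so δQ = 0.226 × 3.54e+15 = 7.98e+14.

(3.540 ± 0.798) × 10^15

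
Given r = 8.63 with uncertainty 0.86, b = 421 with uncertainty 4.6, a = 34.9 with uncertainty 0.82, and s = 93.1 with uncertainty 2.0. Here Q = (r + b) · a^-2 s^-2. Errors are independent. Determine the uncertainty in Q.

Let u = r + b = 430. δu = √(δr² + δb²) = √(0.740 + 21.2) = 4.68, so δu/u = 0.0109.
Q is then a monomial in u, a, s:
δQ/Q = √((δu/u)² + (-2·δa/a)² + (-2·δs/s)²) = √(0.000119 + 0.00221 + 0.00185) = 0.0646
Q = 4.07e-05, so δQ = 0.0646 × 4.07e-05 = 2.63e-06.

2.63e-06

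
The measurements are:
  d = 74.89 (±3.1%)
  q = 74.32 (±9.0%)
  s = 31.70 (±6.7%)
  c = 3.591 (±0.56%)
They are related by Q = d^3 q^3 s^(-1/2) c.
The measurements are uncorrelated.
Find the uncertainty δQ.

Products/powers → add relative errors in quadrature, weighted by exponent:
  (3·δd/d)² = (3×0.0310)² = 0.00865;  (3·δq/q)² = (3×0.0900)² = 0.0729;  (−½·δs/s)² = (-0.5×0.0670)² = 0.00112;  (1·δc/c)² = (1×0.00560)² = 3.14e-05
δQ/Q = √(0.0827) = 0.288
Q = 1.1e+11, so δQ = 0.288 × 1.1e+11 = 3.16e+10.

3.16e+10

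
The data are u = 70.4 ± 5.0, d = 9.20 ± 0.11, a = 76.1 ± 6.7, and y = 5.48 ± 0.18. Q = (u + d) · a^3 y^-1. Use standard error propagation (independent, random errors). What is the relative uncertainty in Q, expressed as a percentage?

27.3%

Let w = u + d = 79.6. δw = √(δu² + δd²) = √(25.0 + 0.0121) = 5.00, so δw/w = 0.0628.
Q is then a monomial in w, a, y:
δQ/Q = √((δw/w)² + (3·δa/a)² + (-1·δy/y)²) = √(0.00395 + 0.0698 + 0.00108) = 0.273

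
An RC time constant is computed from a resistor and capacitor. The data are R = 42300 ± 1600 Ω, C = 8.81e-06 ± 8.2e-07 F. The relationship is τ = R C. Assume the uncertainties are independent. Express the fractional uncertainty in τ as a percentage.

10.0%

Products/powers → add relative errors in quadrature, weighted by exponent:
  (1·δR/R)² = (1×0.0378)² = 0.00143;  (1·δC/C)² = (1×0.0931)² = 0.00866
δτ/τ = √(0.0101) = 0.100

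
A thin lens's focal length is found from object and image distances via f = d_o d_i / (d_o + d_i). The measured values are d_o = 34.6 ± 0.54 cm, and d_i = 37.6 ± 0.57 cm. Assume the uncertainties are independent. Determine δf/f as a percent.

∂f/∂d_o = (d_i/(d_o+d_i))² = 0.271;  ∂f/∂d_i = (d_o/(d_o+d_i))² = 0.230
δf = √((∂f/∂d_o · δd_o)² + (∂f/∂d_i · δd_i)²) = √(0.0214 + 0.0171) = 0.196 cm
f = 18.0 cm, so δf/f = 0.196/18.0 = 0.0109.

1.09%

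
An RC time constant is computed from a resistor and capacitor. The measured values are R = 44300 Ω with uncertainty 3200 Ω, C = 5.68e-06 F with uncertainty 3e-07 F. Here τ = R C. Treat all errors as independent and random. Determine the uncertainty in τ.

0.0225 s

Relative error in a monomial: (δτ/τ)² = Σ (nᵢ · δxᵢ/xᵢ)².
  (1·δR/R)² = (1×0.0722)² = 0.00522;  (1·δC/C)² = (1×0.0528)² = 0.00279
δτ/τ = √(0.00801) = 0.0895
τ = 0.252 s, so δτ = 0.0895 × 0.252 = 0.0225 s.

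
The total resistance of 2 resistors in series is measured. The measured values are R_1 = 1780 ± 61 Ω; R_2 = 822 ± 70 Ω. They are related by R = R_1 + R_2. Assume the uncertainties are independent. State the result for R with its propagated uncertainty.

Absolute uncertainties add in quadrature for a linear combination:
  (δR_1)² = 3720;  (δR_2)² = 4900
δR = √(8620) = 92.8 Ω
R = 2600 Ω.

2600 ± 92.8 Ω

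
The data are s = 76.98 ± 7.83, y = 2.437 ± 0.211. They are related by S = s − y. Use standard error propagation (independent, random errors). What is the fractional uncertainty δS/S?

Sums and differences: (δS)² = Σ (cᵢ δxᵢ)².
  (δs)² = 61.3;  (δy)² = 0.0445
δS = √(61.4) = 7.83
S = 74.54, so δS/S = 7.83/74.54 = 0.105.

0.105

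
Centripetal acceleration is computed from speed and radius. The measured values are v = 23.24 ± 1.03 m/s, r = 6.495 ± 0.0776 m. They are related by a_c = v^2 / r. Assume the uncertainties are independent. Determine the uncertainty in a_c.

7.44 m/s^2

Since a_c is a product/quotient, work with relative uncertainties:
  (2·δv/v)² = (2×0.0443)² = 0.00786;  (-1·δr/r)² = (-1×0.0119)² = 0.000143
δa_c/a_c = √(0.00800) = 0.0894
a_c = 83.16 m/s^2, so δa_c = 0.0894 × 83.16 = 7.44 m/s^2.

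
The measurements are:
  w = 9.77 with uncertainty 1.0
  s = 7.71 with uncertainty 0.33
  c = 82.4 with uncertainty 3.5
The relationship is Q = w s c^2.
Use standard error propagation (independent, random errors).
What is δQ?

71500

Each factor contributes (exponent × relative error)² to (δQ/Q)²:
  (1·δw/w)² = (1×0.102)² = 0.0105;  (1·δs/s)² = (1×0.0428)² = 0.00183;  (2·δc/c)² = (2×0.0425)² = 0.00722
δQ/Q = √(0.0195) = 0.140
Q = 5.11e+05, so δQ = 0.140 × 5.11e+05 = 71500.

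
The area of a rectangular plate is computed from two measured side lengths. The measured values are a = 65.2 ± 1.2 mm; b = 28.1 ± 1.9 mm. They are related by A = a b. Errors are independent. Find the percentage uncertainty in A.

7.01%

Each factor contributes (exponent × relative error)² to (δA/A)²:
  (1·δa/a)² = (1×0.0184)² = 0.000339;  (1·δb/b)² = (1×0.0676)² = 0.00457
δA/A = √(0.00491) = 0.0701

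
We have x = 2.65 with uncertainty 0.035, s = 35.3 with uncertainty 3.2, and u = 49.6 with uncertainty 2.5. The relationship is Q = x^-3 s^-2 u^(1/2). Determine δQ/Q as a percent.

Since Q is a product/quotient, work with relative uncertainties:
  (-3·δx/x)² = (-3×0.0132)² = 0.00157;  (-2·δs/s)² = (-2×0.0907)² = 0.0329;  (½·δu/u)² = (0.5×0.0504)² = 0.000635
δQ/Q = √(0.0351) = 0.187

18.7%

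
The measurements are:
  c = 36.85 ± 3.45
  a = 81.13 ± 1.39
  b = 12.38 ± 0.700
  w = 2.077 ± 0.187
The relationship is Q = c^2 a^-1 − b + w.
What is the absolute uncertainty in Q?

3.23

Let p = c^2·a^-1 = 16.74. δp/p = √((2·δc/c)² + (-1·δa/a)²) = √(0.0351 + 0.000294) = 0.188, so δp = 3.15.
Q = p − b + w: δQ = √(δp² + δb² + δw²) = √(9.90 + 0.490 + 0.0350) = 3.23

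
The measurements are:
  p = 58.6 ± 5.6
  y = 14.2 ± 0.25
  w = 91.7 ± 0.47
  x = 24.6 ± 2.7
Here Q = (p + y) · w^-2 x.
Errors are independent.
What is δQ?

Let u = p + y = 72.8. δu = √(δp² + δy²) = √(31.4 + 0.0625) = 5.61, so δu/u = 0.0770.
Q is then a monomial in u, w, x:
δQ/Q = √((δu/u)² + (-2·δw/w)² + (1·δx/x)²) = √(0.00593 + 0.000105 + 0.0120) = 0.134
Q = 0.213, so δQ = 0.134 × 0.213 = 0.0286.

0.0286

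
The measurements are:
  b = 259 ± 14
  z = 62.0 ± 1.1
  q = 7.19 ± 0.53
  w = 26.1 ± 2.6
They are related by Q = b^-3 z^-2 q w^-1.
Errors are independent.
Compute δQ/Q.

0.207

For a monomial Q ∝ b^-3, z^-2, q, w^-1, fractional errors add in quadrature:
  (-3·δb/b)² = (-3×0.0541)² = 0.0263;  (-2·δz/z)² = (-2×0.0177)² = 0.00126;  (1·δq/q)² = (1×0.0737)² = 0.00543;  (-1·δw/w)² = (-1×0.0996)² = 0.00992
δQ/Q = √(0.0429) = 0.207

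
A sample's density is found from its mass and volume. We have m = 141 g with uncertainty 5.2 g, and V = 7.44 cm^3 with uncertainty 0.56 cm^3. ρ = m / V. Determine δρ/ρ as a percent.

Products/powers → add relative errors in quadrature, weighted by exponent:
  (1·δm/m)² = (1×0.0369)² = 0.00136;  (-1·δV/V)² = (-1×0.0753)² = 0.00567
δρ/ρ = √(0.00703) = 0.0838

8.38%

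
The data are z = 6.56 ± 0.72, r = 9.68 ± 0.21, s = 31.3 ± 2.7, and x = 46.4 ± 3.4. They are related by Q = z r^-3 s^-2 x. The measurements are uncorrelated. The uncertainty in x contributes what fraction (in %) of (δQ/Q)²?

10.4%

(δQ/Q)² = (1·δz/z)² + (-3·δr/r)² + (-2·δs/s)² + (1·δx/x)²
  z term: (1×0.110)² = 0.0120
  r term: (-3×0.0217)² = 0.00424
  s term: (-2×0.0863)² = 0.0298
  x term: (1×0.0733)² = 0.00537
Total = 0.0514. Share from x = 0.00537/0.0514 = 0.104.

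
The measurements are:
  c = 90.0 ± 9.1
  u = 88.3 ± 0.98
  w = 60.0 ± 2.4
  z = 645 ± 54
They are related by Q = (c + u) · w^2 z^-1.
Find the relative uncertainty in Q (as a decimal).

0.127

Let h = c + u = 178. δh = √(δc² + δu²) = √(82.8 + 0.960) = 9.15, so δh/h = 0.0513.
Q is then a monomial in h, w, z:
δQ/Q = √((δh/h)² + (2·δw/w)² + (-1·δz/z)²) = √(0.00264 + 0.00640 + 0.00701) = 0.127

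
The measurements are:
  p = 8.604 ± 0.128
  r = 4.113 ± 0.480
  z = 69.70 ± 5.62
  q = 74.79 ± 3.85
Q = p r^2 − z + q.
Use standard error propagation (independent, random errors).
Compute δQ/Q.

Let w = p·r^2 = 145.6. δw/w = √((1·δp/p)² + (2·δr/r)²) = √(0.000221 + 0.0545) = 0.234, so δw = 34.0.
Q = w − z + q: δQ = √(δw² + δz² + δq²) = √(1160 + 31.6 + 14.8) = 34.7
Q = 150.6, so δQ/Q = 34.7/150.6 = 0.230.

0.230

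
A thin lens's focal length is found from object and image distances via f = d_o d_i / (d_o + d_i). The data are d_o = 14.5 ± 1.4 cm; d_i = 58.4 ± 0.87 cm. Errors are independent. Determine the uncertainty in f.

∂f/∂d_o = (d_i/(d_o+d_i))² = 0.642;  ∂f/∂d_i = (d_o/(d_o+d_i))² = 0.0396
δf = √((∂f/∂d_o · δd_o)² + (∂f/∂d_i · δd_i)²) = √(0.807 + 0.00118) = 0.899 cm

0.899 cm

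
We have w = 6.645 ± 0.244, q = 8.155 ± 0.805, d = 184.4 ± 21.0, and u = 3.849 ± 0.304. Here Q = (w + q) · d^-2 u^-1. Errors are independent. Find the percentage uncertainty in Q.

Let h = w + q = 14.80. δh = √(δw² + δq²) = √(0.0595 + 0.648) = 0.841, so δh/h = 0.0568.
Q is then a monomial in h, d, u:
δQ/Q = √((δh/h)² + (-2·δd/d)² + (-1·δu/u)²) = √(0.00323 + 0.0519 + 0.00624) = 0.248

24.8%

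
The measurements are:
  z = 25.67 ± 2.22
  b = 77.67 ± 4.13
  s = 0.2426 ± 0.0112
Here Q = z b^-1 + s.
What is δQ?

0.0354

Let p = z·b^-1 = 0.3305. δp/p = √((1·δz/z)² + (-1·δb/b)²) = √(0.00748 + 0.00283) = 0.102, so δp = 0.0336.
Q = p + s: δQ = √(δp² + δs²) = √(0.00113 + 0.000125) = 0.0354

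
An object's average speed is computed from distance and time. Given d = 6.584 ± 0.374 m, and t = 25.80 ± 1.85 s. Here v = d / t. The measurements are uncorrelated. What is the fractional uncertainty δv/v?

Each factor contributes (exponent × relative error)² to (δv/v)²:
  (1·δd/d)² = (1×0.0568)² = 0.00323;  (-1·δt/t)² = (-1×0.0717)² = 0.00514
δv/v = √(0.00837) = 0.0915

0.0915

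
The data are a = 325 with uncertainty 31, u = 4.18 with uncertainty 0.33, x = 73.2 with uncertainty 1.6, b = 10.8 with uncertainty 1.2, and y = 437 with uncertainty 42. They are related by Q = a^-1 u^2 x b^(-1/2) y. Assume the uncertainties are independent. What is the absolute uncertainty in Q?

113

Products/powers → add relative errors in quadrature, weighted by exponent:
  (-1·δa/a)² = (-1×0.0954)² = 0.00910;  (2·δu/u)² = (2×0.0789)² = 0.0249;  (1·δx/x)² = (1×0.0219)² = 0.000478;  (−½·δb/b)² = (-0.5×0.111)² = 0.00309;  (1·δy/y)² = (1×0.0961)² = 0.00924
δQ/Q = √(0.0468) = 0.216
Q = 523, so δQ = 0.216 × 523 = 113.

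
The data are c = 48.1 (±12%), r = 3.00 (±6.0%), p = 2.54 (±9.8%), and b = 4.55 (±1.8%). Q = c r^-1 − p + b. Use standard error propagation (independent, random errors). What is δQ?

2.17

Let w = c·r^-1 = 16.0. δw/w = √((1·δc/c)² + (-1·δr/r)²) = √(0.0144 + 0.00360) = 0.134, so δw = 2.15.
Q = w − p + b: δQ = √(δw² + δp² + δb²) = √(4.63 + 0.0620 + 0.00671) = 2.17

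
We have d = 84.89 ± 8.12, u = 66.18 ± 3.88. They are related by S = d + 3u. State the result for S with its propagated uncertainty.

For a sum/difference, combine absolute errors in quadrature:
  (δd)² = 65.9;  (3·δu)² = 135
δS = √(201) = 14.2
S = 283.4.

283.4 ± 14.2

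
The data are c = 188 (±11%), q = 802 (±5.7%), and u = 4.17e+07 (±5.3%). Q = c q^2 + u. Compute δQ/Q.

0.119

Let p = c·q^2 = 1.21e+08. δp/p = √((1·δc/c)² + (2·δq/q)²) = √(0.0121 + 0.0130) = 0.158, so δp = 1.92e+07.
Q = p + u: δQ = √(δp² + δu²) = √(3.67e+14 + 4.88e+12) = 1.93e+07
Q = 1.63e+08, so δQ/Q = 1.93e+07/1.63e+08 = 0.119.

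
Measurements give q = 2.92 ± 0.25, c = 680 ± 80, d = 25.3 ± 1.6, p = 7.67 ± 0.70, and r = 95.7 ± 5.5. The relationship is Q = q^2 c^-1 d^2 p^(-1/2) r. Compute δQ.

Each factor contributes (exponent × relative error)² to (δQ/Q)²:
  (2·δq/q)² = (2×0.0856)² = 0.0293;  (-1·δc/c)² = (-1×0.118)² = 0.0138;  (2·δd/d)² = (2×0.0632)² = 0.0160;  (−½·δp/p)² = (-0.5×0.0913)² = 0.00208;  (1·δr/r)² = (1×0.0575)² = 0.00330
δQ/Q = √(0.0645) = 0.254
Q = 277, so δQ = 0.254 × 277 = 70.5.

70.5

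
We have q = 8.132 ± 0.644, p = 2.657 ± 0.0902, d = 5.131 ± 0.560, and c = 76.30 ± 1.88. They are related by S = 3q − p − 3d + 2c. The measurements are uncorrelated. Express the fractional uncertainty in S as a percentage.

2.86%

Each term contributes (cᵢ δxᵢ)² to (δS)²:
  (3·δq)² = 3.73;  (δp)² = 0.00814;  (3·δd)² = 2.82;  (2·δc)² = 14.1
δS = √(20.7) = 4.55
S = 158.9, so δS/S = 4.55/158.9 = 0.0286.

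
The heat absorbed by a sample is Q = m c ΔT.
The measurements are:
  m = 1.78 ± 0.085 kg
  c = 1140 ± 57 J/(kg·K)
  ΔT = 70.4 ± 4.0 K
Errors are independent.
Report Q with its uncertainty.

(1.43 ± 0.128) × 10^5 J

Q is a product of powers, so relative uncertainties combine in quadrature:
  (1·δm/m)² = (1×0.0478)² = 0.00228;  (1·δc/c)² = (1×0.0500)² = 0.00250;  (1·δΔT/ΔT)² = (1×0.0568)² = 0.00323
δQ/Q = √(0.00801) = 0.0895
Q = 1.43e+05 J, so δQ = 0.0895 × 1.43e+05 = 12800 J.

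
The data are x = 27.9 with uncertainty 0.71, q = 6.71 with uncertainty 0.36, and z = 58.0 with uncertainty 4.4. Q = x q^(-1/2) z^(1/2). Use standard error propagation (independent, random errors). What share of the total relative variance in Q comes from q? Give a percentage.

(δQ/Q)² = (1·δx/x)² + (−½·δq/q)² + (½·δz/z)²
  x term: (1×0.0254)² = 0.000648
  q term: (-0.5×0.0537)² = 0.000720
  z term: (0.5×0.0759)² = 0.00144
Total = 0.00281. Share from q = 0.000720/0.00281 = 0.256.

25.6%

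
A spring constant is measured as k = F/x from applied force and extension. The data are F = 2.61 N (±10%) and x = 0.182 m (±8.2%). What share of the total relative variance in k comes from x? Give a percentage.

40.2%

(δk/k)² = (1·δF/F)² + (-1·δx/x)²
  F term: (1×0.100)² = 0.0100
  x term: (-1×0.0820)² = 0.00672
Total = 0.0167. Share from x = 0.00672/0.0167 = 0.402.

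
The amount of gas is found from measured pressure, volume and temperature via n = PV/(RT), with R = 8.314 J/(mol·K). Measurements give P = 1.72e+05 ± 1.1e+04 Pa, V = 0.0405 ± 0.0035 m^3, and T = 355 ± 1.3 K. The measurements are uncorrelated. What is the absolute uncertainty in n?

0.254 mol

Each factor contributes (exponent × relative error)² to (δn/n)²:
  (1·δP/P)² = (1×0.0640)² = 0.00409;  (1·δV/V)² = (1×0.0864)² = 0.00747;  (-1·δT/T)² = (-1×0.00366)² = 1.34e-05
δn/n = √(0.0116) = 0.108
n = 2.36 mol, so δn = 0.108 × 2.36 = 0.254 mol.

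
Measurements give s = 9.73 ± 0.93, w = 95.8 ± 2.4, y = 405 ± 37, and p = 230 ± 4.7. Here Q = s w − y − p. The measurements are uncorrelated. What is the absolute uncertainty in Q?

Let h = s·w = 932. δh/h = √((1·δs/s)² + (1·δw/w)²) = √(0.00914 + 0.000628) = 0.0988, so δh = 92.1.
Q = h − y − p: δQ = √(δh² + δy² + δp²) = √(8480 + 1370 + 22.1) = 99.4

99.4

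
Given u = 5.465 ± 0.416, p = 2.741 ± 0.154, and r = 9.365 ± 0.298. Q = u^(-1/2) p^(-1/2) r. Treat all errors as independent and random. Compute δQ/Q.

Relative error in a monomial: (δQ/Q)² = Σ (nᵢ · δxᵢ/xᵢ)².
  (−½·δu/u)² = (-0.5×0.0761)² = 0.00145;  (−½·δp/p)² = (-0.5×0.0562)² = 0.000789;  (1·δr/r)² = (1×0.0318)² = 0.00101
δQ/Q = √(0.00325) = 0.0570

0.0570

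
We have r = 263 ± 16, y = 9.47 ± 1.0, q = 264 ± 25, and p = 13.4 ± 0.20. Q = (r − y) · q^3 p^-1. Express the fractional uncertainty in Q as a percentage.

Let u = r − y = 254. δu = √(δr² + δy²) = √(256 + 1.00) = 16.0, so δu/u = 0.0632.
Q is then a monomial in u, q, p:
δQ/Q = √((δu/u)² + (3·δq/q)² + (-1·δp/p)²) = √(0.00400 + 0.0807 + 0.000223) = 0.291

29.1%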